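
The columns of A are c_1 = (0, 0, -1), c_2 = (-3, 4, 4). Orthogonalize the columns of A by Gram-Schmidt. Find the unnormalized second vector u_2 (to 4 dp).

e_1 = c_1/‖c_1‖ = (0, 0, -1)/1.0000 = (0.0000, 0.0000, -1.0000).
r_{12} = e_1·c_2 = -4.0000.
u_2 = c_2 + 4.0000·e_1 = (-3.0000, 4.0000, 0.0000).

u_2 = (-3.0000, 4.0000, 0.0000)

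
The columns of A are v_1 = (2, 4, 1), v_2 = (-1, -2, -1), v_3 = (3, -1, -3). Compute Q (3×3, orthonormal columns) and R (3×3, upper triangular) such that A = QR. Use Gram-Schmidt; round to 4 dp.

Q = [[0.4364, 0.0976, 0.8944], [0.8729, 0.1952, -0.4472], [0.2182, -0.9759, 0.0000]], R = [[4.5826, -2.4004, -0.2182], [0.0000, 0.4880, 3.0253], [0.0000, 0.0000, 3.1305]]

v_1 = (2, 4, 1); ‖v_1‖ = 4.5826, so e_1 = (0.4364, 0.8729, 0.2182).
e_1·v_2 = 0.4364·(-1) + 0.8729·(-2) + 0.2182·(-1) = -2.4004.
u_2 = v_2 + 2.4004·e_1 = (0.0476, 0.0952, -0.4762).
‖u_2‖ = 0.4880, so e_2 = (0.0976, 0.1952, -0.9759).
e_1·v_3 = 0.4364·3 + 0.8729·(-1) + 0.2182·(-3) = -0.2182; e_2·v_3 = 0.0976·3 + 0.1952·(-1) + (-0.9759)·(-3) = 3.0253.
u_3 = v_3 + 0.2182·e_1 − 3.0253·e_2 = (2.8000, -1.4000, 0.0000).
‖u_3‖ = 3.1305, so e_3 = (0.8944, -0.4472, 0.0000).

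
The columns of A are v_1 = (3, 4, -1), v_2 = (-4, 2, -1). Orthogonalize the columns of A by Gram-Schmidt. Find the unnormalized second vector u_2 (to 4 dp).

u_2 = (-3.6538, 2.4615, -1.1154)

q_1 = v_1/‖v_1‖ = (3, 4, -1)/5.0990 = (0.5883, 0.7845, -0.1961).
r_{12} = q_1·v_2 = -0.5883.
u_2 = v_2 + 0.5883·q_1 = (-3.6538, 2.4615, -1.1154).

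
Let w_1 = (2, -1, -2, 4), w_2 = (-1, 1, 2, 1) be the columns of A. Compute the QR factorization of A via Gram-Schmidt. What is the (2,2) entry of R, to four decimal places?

r_{22} = 2.5768

w_1 = (2, -1, -2, 4); ‖w_1‖ = 5.0000, so e_1 = (0.4000, -0.2000, -0.4000, 0.8000).
e_1·w_2 = 0.4000·(-1) + (-0.2000)·1 + (-0.4000)·2 + 0.8000·1 = -0.6000.
u_2 = w_2 + 0.6000·e_1 = (-0.7600, 0.8800, 1.7600, 1.4800).
r_{22} = ‖u_2‖ = 2.5768.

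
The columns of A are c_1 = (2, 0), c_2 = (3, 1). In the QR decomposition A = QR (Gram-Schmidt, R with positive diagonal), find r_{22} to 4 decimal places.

r_{22} = 1.0000

c_1 = (2, 0); ‖c_1‖ = 2.0000, so e_1 = (1.0000, 0.0000).
e_1·c_2 = 1.0000·3 + 0.0000·1 = 3.0000.
u_2 = c_2 − 3.0000·e_1 = (0.0000, 1.0000).
r_{22} = ‖u_2‖ = 1.0000.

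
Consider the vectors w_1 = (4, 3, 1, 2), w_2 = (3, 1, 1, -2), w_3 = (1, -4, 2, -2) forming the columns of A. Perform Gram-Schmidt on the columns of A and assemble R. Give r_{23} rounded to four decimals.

w_1 = (4, 3, 1, 2); ‖w_1‖ = 5.4772, so e_1 = (0.7303, 0.5477, 0.1826, 0.3651).
e_1·w_2 = 0.7303·3 + 0.5477·1 + 0.1826·1 + 0.3651·(-2) = 2.1909.
u_2 = w_2 − 2.1909·e_1 = (1.4000, -0.2000, 0.6000, -2.8000).
‖u_2‖ = 3.1937, so e_2 = (0.4384, -0.0626, 0.1879, -0.8767).
r_{23} = e_2·w_3 = 2.8180.

r_{23} = 2.8180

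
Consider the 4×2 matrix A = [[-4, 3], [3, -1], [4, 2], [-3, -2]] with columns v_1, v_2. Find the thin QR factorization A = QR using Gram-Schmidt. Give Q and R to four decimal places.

Q = [[-0.5657, 0.6886], [0.4243, -0.2217], [0.5657, 0.4905], [-0.4243, -0.4858]], R = [[7.0711, -0.1414], [0.0000, 4.2403]]

e_1 = v_1/‖v_1‖ = (-4, 3, 4, -3)/7.0711 = (-0.5657, 0.4243, 0.5657, -0.4243).
r_{12} = e_1·v_2 = -0.1414.
u_2 = v_2 + 0.1414·e_1 = (2.9200, -0.9400, 2.0800, -2.0600).
‖u_2‖ = 4.2403, so e_2 = (0.6886, -0.2217, 0.4905, -0.4858).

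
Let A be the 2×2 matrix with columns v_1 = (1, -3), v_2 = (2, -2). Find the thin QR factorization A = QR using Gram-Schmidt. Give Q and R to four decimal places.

Q = [[0.3162, 0.9487], [-0.9487, 0.3162]], R = [[3.1623, 2.5298], [0.0000, 1.2649]]

e_1 = v_1/‖v_1‖ = (1, -3)/3.1623 = (0.3162, -0.9487).
r_{12} = e_1·v_2 = 2.5298.
u_2 = v_2 − 2.5298·e_1 = (1.2000, 0.4000).
‖u_2‖ = 1.2649, so e_2 = (0.9487, 0.3162).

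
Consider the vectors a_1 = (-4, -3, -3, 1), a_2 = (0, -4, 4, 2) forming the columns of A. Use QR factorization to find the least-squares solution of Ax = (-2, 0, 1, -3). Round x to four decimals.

x = (0.0605, -0.0589)

a_1 = (-4, -3, -3, 1); ‖a_1‖ = 5.9161, so e_1 = (-0.6761, -0.5071, -0.5071, 0.1690).
e_1·a_2 = (-0.6761)·0 + (-0.5071)·(-4) + (-0.5071)·4 + 0.1690·2 = 0.3381.
u_2 = a_2 − 0.3381·e_1 = (0.2286, -3.8286, 4.1714, 1.9429).
‖u_2‖ = 5.9905, so e_2 = (0.0382, -0.6391, 0.6963, 0.3243).
Qᵀb = (0.3381, -0.3529).
Back-substitute: x_2 = -0.3529/5.9905 = -0.0589.
x_1 = (0.3381 − 0.3381·(-0.0589))/5.9161 = 0.0605.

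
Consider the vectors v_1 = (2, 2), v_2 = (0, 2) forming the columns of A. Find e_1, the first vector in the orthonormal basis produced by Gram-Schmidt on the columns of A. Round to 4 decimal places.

v_1 = (2, 2); ‖v_1‖ = 2.8284, so e_1 = (0.7071, 0.7071).

e_1 = (0.7071, 0.7071)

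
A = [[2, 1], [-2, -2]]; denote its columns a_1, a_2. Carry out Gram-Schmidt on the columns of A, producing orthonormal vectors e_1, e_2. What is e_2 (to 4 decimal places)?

e_2 = (-0.7071, -0.7071)

a_1 = (2, -2); ‖a_1‖ = 2.8284, so e_1 = (0.7071, -0.7071).
e_1·a_2 = 0.7071·1 + (-0.7071)·(-2) = 2.1213.
u_2 = a_2 − 2.1213·e_1 = (-0.5000, -0.5000).
‖u_2‖ = 0.7071, so e_2 = (-0.7071, -0.7071).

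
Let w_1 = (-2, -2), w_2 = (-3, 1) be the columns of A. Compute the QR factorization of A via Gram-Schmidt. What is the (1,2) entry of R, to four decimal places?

e_1 = w_1/‖w_1‖ = (-2, -2)/2.8284 = (-0.7071, -0.7071).
r_{12} = e_1·w_2 = 1.4142.

r_{12} = 1.4142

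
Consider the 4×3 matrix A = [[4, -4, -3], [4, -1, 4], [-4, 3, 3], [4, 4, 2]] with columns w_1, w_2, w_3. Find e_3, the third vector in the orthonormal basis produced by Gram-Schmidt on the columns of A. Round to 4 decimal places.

w_1 = (4, 4, -4, 4); ‖w_1‖ = 8.0000, so e_1 = (0.5000, 0.5000, -0.5000, 0.5000).
e_1·w_2 = 0.5000·(-4) + 0.5000·(-1) + (-0.5000)·3 + 0.5000·4 = -2.0000.
u_2 = w_2 + 2.0000·e_1 = (-3.0000, 0.0000, 2.0000, 5.0000).
‖u_2‖ = 6.1644, so e_2 = (-0.4867, 0.0000, 0.3244, 0.8111).
e_1·w_3 = 0.5000·(-3) + 0.5000·4 + (-0.5000)·3 + 0.5000·2 = 0.0000; e_2·w_3 = (-0.4867)·(-3) + 0.0000·4 + 0.3244·3 + 0.8111·2 = 4.0555.
u_3 = w_3 + 0.0000·e_1 − 4.0555·e_2 = (-1.0263, 4.0000, 1.6842, -1.2895).
‖u_3‖ = 4.6425, so e_3 = (-0.2211, 0.8616, 0.3628, -0.2778).

e_3 = (-0.2211, 0.8616, 0.3628, -0.2778)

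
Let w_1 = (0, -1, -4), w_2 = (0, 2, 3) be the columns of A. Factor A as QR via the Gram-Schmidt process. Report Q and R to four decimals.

Q = [[0.0000, 0.0000], [-0.2425, 0.9701], [-0.9701, -0.2425]], R = [[4.1231, -3.3955], [0.0000, 1.2127]]

w_1 = (0, -1, -4); ‖w_1‖ = 4.1231, so e_1 = (0.0000, -0.2425, -0.9701).
e_1·w_2 = 0.0000·0 + (-0.2425)·2 + (-0.9701)·3 = -3.3955.
u_2 = w_2 + 3.3955·e_1 = (0.0000, 1.1765, -0.2941).
‖u_2‖ = 1.2127, so e_2 = (0.0000, 0.9701, -0.2425).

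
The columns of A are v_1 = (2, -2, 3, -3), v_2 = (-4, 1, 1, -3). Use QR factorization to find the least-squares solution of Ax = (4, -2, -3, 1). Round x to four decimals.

v_1 = (2, -2, 3, -3); ‖v_1‖ = 5.0990, so e_1 = (0.3922, -0.3922, 0.5883, -0.5883).
e_1·v_2 = 0.3922·(-4) + (-0.3922)·1 + 0.5883·1 + (-0.5883)·(-3) = 0.3922.
u_2 = v_2 − 0.3922·e_1 = (-4.1538, 1.1538, 0.7692, -2.7692).
‖u_2‖ = 5.1813, so e_2 = (-0.8017, 0.2227, 0.1485, -0.5345).
Qᵀb = (0.0000, -4.6320).
Back-substitute: x_2 = -4.6320/5.1813 = -0.8940.
x_1 = (0.0000 − 0.3922·(-0.8940))/5.0990 = 0.0688.

x = (0.0688, -0.8940)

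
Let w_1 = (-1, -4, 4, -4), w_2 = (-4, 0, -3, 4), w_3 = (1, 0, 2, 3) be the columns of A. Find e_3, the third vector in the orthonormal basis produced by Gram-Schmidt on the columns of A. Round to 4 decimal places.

w_1 = (-1, -4, 4, -4); ‖w_1‖ = 7.0000, so e_1 = (-0.1429, -0.5714, 0.5714, -0.5714).
e_1·w_2 = (-0.1429)·(-4) + (-0.5714)·0 + 0.5714·(-3) + (-0.5714)·4 = -3.4286.
u_2 = w_2 + 3.4286·e_1 = (-4.4898, -1.9592, -1.0408, 2.0408).
‖u_2‖ = 5.4079, so e_2 = (-0.8302, -0.3623, -0.1925, 0.3774).
e_1·w_3 = (-0.1429)·1 + (-0.5714)·0 + 0.5714·2 + (-0.5714)·3 = -0.7143; e_2·w_3 = (-0.8302)·1 + (-0.3623)·0 + (-0.1925)·2 + 0.3774·3 = -0.0830.
u_3 = w_3 + 0.7143·e_1 + 0.0830·e_2 = (0.8290, -0.4382, 2.3922, 2.6232).
‖u_3‖ = 3.6719, so e_3 = (0.2258, -0.1193, 0.6515, 0.7144).

e_3 = (0.2258, -0.1193, 0.6515, 0.7144)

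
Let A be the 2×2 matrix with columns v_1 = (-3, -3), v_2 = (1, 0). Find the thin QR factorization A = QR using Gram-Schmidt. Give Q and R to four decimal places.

v_1 = (-3, -3); ‖v_1‖ = 4.2426, so q_1 = (-0.7071, -0.7071).
q_1·v_2 = (-0.7071)·1 + (-0.7071)·0 = -0.7071.
u_2 = v_2 + 0.7071·q_1 = (0.5000, -0.5000).
‖u_2‖ = 0.7071, so q_2 = (0.7071, -0.7071).

Q = [[-0.7071, 0.7071], [-0.7071, -0.7071]], R = [[4.2426, -0.7071], [0.0000, 0.7071]]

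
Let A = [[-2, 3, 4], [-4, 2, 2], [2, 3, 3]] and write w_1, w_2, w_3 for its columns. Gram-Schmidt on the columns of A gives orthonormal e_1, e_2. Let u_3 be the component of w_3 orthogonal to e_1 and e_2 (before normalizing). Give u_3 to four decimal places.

e_1 = w_1/‖w_1‖ = (-2, -4, 2)/4.8990 = (-0.4082, -0.8165, 0.4082).
r_{12} = e_1·w_2 = -1.6330.
u_2 = w_2 + 1.6330·e_1 = (2.3333, 0.6667, 3.6667).
‖u_2‖ = 4.3970, so e_2 = (0.5307, 0.1516, 0.8339).
r_{13} = e_1·w_3 = -2.0412; r_{23} = e_2·w_3 = 4.9276.
u_3 = w_3 + 2.0412·e_1 − 4.9276·e_2 = (0.5517, -0.4138, -0.2759).

u_3 = (0.5517, -0.4138, -0.2759)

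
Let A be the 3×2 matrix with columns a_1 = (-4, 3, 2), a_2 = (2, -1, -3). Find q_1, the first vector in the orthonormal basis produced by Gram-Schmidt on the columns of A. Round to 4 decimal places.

a_1 = (-4, 3, 2); ‖a_1‖ = 5.3852, so q_1 = (-0.7428, 0.5571, 0.3714).

q_1 = (-0.7428, 0.5571, 0.3714)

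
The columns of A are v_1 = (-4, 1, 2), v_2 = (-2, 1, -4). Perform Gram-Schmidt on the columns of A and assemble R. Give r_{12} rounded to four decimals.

r_{12} = 0.2182

v_1 = (-4, 1, 2); ‖v_1‖ = 4.5826, so q_1 = (-0.8729, 0.2182, 0.4364).
r_{12} = q_1·v_2 = 0.2182.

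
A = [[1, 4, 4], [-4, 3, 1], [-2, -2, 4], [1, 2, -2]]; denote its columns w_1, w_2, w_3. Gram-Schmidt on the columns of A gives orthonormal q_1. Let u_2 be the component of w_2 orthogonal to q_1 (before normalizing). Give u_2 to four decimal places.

q_1 = w_1/‖w_1‖ = (1, -4, -2, 1)/4.6904 = (0.2132, -0.8528, -0.4264, 0.2132).
r_{12} = q_1·w_2 = -0.4264.
u_2 = w_2 + 0.4264·q_1 = (4.0909, 2.6364, -2.1818, 2.0909).

u_2 = (4.0909, 2.6364, -2.1818, 2.0909)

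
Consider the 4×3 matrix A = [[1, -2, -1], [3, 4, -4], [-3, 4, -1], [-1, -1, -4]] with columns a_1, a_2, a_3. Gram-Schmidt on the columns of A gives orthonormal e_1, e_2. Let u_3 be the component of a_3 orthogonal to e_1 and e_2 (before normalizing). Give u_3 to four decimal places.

u_3 = (-1.4547, -1.4939, -0.4100, -4.7064)

e_1 = a_1/‖a_1‖ = (1, 3, -3, -1)/4.4721 = (0.2236, 0.6708, -0.6708, -0.2236).
r_{12} = e_1·a_2 = -0.2236.
u_2 = a_2 + 0.2236·e_1 = (-1.9500, 4.1500, 3.8500, -1.0500).
‖u_2‖ = 6.0787, so e_2 = (-0.3208, 0.6827, 0.6334, -0.1727).
r_{13} = e_1·a_3 = -1.3416; r_{23} = e_2·a_3 = -2.3525.
u_3 = a_3 + 1.3416·e_1 + 2.3525·e_2 = (-1.4547, -1.4939, -0.4100, -4.7064).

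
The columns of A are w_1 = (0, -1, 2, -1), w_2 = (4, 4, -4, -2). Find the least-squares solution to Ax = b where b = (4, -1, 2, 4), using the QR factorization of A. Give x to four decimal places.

x = (0.0566, -0.0660)

w_1 = (0, -1, 2, -1); ‖w_1‖ = 2.4495, so e_1 = (0.0000, -0.4082, 0.8165, -0.4082).
e_1·w_2 = 0.0000·4 + (-0.4082)·4 + 0.8165·(-4) + (-0.4082)·(-2) = -4.0825.
u_2 = w_2 + 4.0825·e_1 = (4.0000, 2.3333, -0.6667, -3.6667).
‖u_2‖ = 5.9442, so e_2 = (0.6729, 0.3925, -0.1122, -0.6168).
Qᵀb = (0.4082, -0.3925).
Back-substitute: x_2 = -0.3925/5.9442 = -0.0660.
x_1 = (0.4082 + 4.0825·(-0.0660))/2.4495 = 0.0566.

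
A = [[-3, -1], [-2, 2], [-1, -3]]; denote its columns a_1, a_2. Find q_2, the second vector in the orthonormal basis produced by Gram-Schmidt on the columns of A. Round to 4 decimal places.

a_1 = (-3, -2, -1); ‖a_1‖ = 3.7417, so q_1 = (-0.8018, -0.5345, -0.2673).
q_1·a_2 = (-0.8018)·(-1) + (-0.5345)·2 + (-0.2673)·(-3) = 0.5345.
u_2 = a_2 − 0.5345·q_1 = (-0.5714, 2.2857, -2.8571).
‖u_2‖ = 3.7033, so q_2 = (-0.1543, 0.6172, -0.7715).

q_2 = (-0.1543, 0.6172, -0.7715)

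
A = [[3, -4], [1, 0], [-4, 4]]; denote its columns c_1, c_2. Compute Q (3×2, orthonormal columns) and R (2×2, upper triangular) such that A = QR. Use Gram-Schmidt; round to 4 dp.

e_1 = c_1/‖c_1‖ = (3, 1, -4)/5.0990 = (0.5883, 0.1961, -0.7845).
r_{12} = e_1·c_2 = -5.4913.
u_2 = c_2 + 5.4913·e_1 = (-0.7692, 1.0769, -0.3077).
‖u_2‖ = 1.3587, so e_2 = (-0.5661, 0.7926, -0.2265).

Q = [[0.5883, -0.5661], [0.1961, 0.7926], [-0.7845, -0.2265]], R = [[5.0990, -5.4913], [0.0000, 1.3587]]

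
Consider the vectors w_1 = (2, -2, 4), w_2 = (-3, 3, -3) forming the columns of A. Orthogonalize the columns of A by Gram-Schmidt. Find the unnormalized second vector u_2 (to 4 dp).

w_1 = (2, -2, 4); ‖w_1‖ = 4.8990, so q_1 = (0.4082, -0.4082, 0.8165).
q_1·w_2 = 0.4082·(-3) + (-0.4082)·3 + 0.8165·(-3) = -4.8990.
u_2 = w_2 + 4.8990·q_1 = (-1.0000, 1.0000, 1.0000).

u_2 = (-1.0000, 1.0000, 1.0000)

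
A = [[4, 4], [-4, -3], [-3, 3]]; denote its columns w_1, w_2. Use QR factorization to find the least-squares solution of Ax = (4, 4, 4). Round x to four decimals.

x = (-0.6893, 0.8558)

w_1 = (4, -4, -3); ‖w_1‖ = 6.4031, so q_1 = (0.6247, -0.6247, -0.4685).
q_1·w_2 = 0.6247·4 + (-0.6247)·(-3) + (-0.4685)·3 = 2.9673.
u_2 = w_2 − 2.9673·q_1 = (2.1463, -1.1463, 4.3902).
‖u_2‖ = 5.0195, so q_2 = (0.4276, -0.2284, 0.8746).
Qᵀb = (-1.8741, 4.2955).
Back-substitute: x_2 = 4.2955/5.0195 = 0.8558.
x_1 = (-1.8741 − 2.9673·0.8558)/6.4031 = -0.6893.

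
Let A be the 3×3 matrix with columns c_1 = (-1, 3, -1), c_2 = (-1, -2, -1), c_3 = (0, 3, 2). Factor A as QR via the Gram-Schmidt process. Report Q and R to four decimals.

Q = [[-0.3015, -0.6396, -0.7071], [0.9045, -0.4264, 0.0000], [-0.3015, -0.6396, 0.7071]], R = [[3.3166, -1.2060, 2.1106], [0.0000, 2.1320, -2.5584], [0.0000, 0.0000, 1.4142]]

e_1 = c_1/‖c_1‖ = (-1, 3, -1)/3.3166 = (-0.3015, 0.9045, -0.3015).
r_{12} = e_1·c_2 = -1.2060.
u_2 = c_2 + 1.2060·e_1 = (-1.3636, -0.9091, -1.3636).
‖u_2‖ = 2.1320, so e_2 = (-0.6396, -0.4264, -0.6396).
r_{13} = e_1·c_3 = 2.1106; r_{23} = e_2·c_3 = -2.5584.
u_3 = c_3 − 2.1106·e_1 + 2.5584·e_2 = (-1.0000, 0.0000, 1.0000).
‖u_3‖ = 1.4142, so e_3 = (-0.7071, 0.0000, 0.7071).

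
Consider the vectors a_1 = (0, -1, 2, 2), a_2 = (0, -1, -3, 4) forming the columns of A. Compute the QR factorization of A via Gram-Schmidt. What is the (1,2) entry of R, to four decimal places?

r_{12} = 1.0000

a_1 = (0, -1, 2, 2); ‖a_1‖ = 3.0000, so q_1 = (0.0000, -0.3333, 0.6667, 0.6667).
r_{12} = q_1·a_2 = 1.0000.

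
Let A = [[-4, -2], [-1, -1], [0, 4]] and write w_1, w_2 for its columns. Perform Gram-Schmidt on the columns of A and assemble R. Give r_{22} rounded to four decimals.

w_1 = (-4, -1, 0); ‖w_1‖ = 4.1231, so e_1 = (-0.9701, -0.2425, 0.0000).
e_1·w_2 = (-0.9701)·(-2) + (-0.2425)·(-1) + 0.0000·4 = 2.1828.
u_2 = w_2 − 2.1828·e_1 = (0.1176, -0.4706, 4.0000).
r_{22} = ‖u_2‖ = 4.0293.

r_{22} = 4.0293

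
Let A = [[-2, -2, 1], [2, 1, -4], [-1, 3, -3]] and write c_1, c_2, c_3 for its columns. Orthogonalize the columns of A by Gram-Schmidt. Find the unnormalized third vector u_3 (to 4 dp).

q_1 = c_1/‖c_1‖ = (-2, 2, -1)/3.0000 = (-0.6667, 0.6667, -0.3333).
r_{12} = q_1·c_2 = 1.0000.
u_2 = c_2 − 1.0000·q_1 = (-1.3333, 0.3333, 3.3333).
‖u_2‖ = 3.6056, so q_2 = (-0.3698, 0.0925, 0.9245).
r_{13} = q_1·c_3 = -2.3333; r_{23} = q_2·c_3 = -3.5131.
u_3 = c_3 + 2.3333·q_1 + 3.5131·q_2 = (-1.8547, -2.1197, -0.5299).

u_3 = (-1.8547, -2.1197, -0.5299)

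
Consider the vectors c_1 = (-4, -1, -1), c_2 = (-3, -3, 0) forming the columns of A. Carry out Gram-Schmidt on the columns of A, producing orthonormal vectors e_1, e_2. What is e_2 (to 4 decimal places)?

e_2 = (0.1421, -0.9239, 0.3553)

e_1 = c_1/‖c_1‖ = (-4, -1, -1)/4.2426 = (-0.9428, -0.2357, -0.2357).
r_{12} = e_1·c_2 = 3.5355.
u_2 = c_2 − 3.5355·e_1 = (0.3333, -2.1667, 0.8333).
‖u_2‖ = 2.3452, so e_2 = (0.1421, -0.9239, 0.3553).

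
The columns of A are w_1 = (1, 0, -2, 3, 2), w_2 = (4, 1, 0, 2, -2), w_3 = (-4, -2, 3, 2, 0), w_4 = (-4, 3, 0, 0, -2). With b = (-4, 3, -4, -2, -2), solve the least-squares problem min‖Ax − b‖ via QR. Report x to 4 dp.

x = (0.1966, -0.5773, -0.7460, 1.1323)

e_1 = w_1/‖w_1‖ = (1, 0, -2, 3, 2)/4.2426 = (0.2357, 0.0000, -0.4714, 0.7071, 0.4714).
r_{12} = e_1·w_2 = 1.4142.
u_2 = w_2 − 1.4142·e_1 = (3.6667, 1.0000, 0.6667, 1.0000, -2.6667).
‖u_2‖ = 4.7958, so e_2 = (0.7646, 0.2085, 0.1390, 0.2085, -0.5560).
r_{13} = e_1·w_3 = -0.9428; r_{23} = e_2·w_3 = -2.6412.
u_3 = w_3 + 0.9428·e_1 + 2.6412·e_2 = (-1.7585, -1.4493, 2.9227, 3.2174, -1.0242).
‖u_3‖ = 5.0135, so e_3 = (-0.3507, -0.2891, 0.5830, 0.6417, -0.2043).
r_{14} = e_1·w_4 = -1.8856; r_{24} = e_2·w_4 = -1.3206; r_{34} = e_3·w_4 = 0.9443.
u_4 = w_4 + 1.8856·e_1 + 1.3206·e_2 − 0.9443·e_3 = (-2.2147, 3.5483, -1.2558, 1.0027, -1.6525).
‖u_4‖ = 4.7759, so e_4 = (-0.4637, 0.7430, -0.2630, 0.2100, -0.3460).
Qᵀb = (-1.4142, -2.2937, -2.6710, 5.4078).
Back-substitute: x_4 = 5.4078/4.7759 = 1.1323.
x_3 = (-2.6710 − 0.9443·1.1323)/5.0135 = -0.7460.
x_2 = (-2.2937 + 2.6412·(-0.7460) + 1.3206·1.1323)/4.7958 = -0.5773.
x_1 = (-1.4142 − 1.4142·(-0.5773) + 0.9428·(-0.7460) + 1.8856·1.1323)/4.2426 = 0.1966.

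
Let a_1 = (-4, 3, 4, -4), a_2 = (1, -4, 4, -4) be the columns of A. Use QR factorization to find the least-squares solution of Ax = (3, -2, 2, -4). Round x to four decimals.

a_1 = (-4, 3, 4, -4); ‖a_1‖ = 7.5498, so e_1 = (-0.5298, 0.3974, 0.5298, -0.5298).
e_1·a_2 = (-0.5298)·1 + 0.3974·(-4) + 0.5298·4 + (-0.5298)·(-4) = 2.1193.
u_2 = a_2 − 2.1193·e_1 = (2.1228, -4.8421, 2.8772, -2.8772).
‖u_2‖ = 6.6715, so e_2 = (0.3182, -0.7258, 0.4313, -0.4313).
Qᵀb = (0.7947, 4.9938).
Back-substitute: x_2 = 4.9938/6.6715 = 0.7485.
x_1 = (0.7947 − 2.1193·0.7485)/7.5498 = -0.1048.

x = (-0.1048, 0.7485)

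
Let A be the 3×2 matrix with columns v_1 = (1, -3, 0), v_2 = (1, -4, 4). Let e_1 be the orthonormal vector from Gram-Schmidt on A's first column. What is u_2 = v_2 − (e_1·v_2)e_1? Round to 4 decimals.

u_2 = (-0.3000, -0.1000, 4.0000)

v_1 = (1, -3, 0); ‖v_1‖ = 3.1623, so e_1 = (0.3162, -0.9487, 0.0000).
e_1·v_2 = 0.3162·1 + (-0.9487)·(-4) + 0.0000·4 = 4.1110.
u_2 = v_2 − 4.1110·e_1 = (-0.3000, -0.1000, 4.0000).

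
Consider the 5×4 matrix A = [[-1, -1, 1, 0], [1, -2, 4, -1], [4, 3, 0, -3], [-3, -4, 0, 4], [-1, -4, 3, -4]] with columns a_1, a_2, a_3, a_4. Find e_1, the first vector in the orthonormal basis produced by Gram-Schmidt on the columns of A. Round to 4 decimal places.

a_1 = (-1, 1, 4, -3, -1); ‖a_1‖ = 5.2915, so e_1 = (-0.1890, 0.1890, 0.7559, -0.5669, -0.1890).

e_1 = (-0.1890, 0.1890, 0.7559, -0.5669, -0.1890)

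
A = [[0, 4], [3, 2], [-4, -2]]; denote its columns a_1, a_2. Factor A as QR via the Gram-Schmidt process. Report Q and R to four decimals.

Q = [[0.0000, 0.9950], [0.6000, 0.0796], [-0.8000, 0.0597]], R = [[5.0000, 2.8000], [0.0000, 4.0200]]

q_1 = a_1/‖a_1‖ = (0, 3, -4)/5.0000 = (0.0000, 0.6000, -0.8000).
r_{12} = q_1·a_2 = 2.8000.
u_2 = a_2 − 2.8000·q_1 = (4.0000, 0.3200, 0.2400).
‖u_2‖ = 4.0200, so q_2 = (0.9950, 0.0796, 0.0597).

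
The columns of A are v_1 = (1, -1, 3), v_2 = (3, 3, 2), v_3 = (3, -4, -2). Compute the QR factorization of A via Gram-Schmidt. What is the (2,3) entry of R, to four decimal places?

r_{23} = -1.7436

e_1 = v_1/‖v_1‖ = (1, -1, 3)/3.3166 = (0.3015, -0.3015, 0.9045).
r_{12} = e_1·v_2 = 1.8091.
u_2 = v_2 − 1.8091·e_1 = (2.4545, 3.5455, 0.3636).
‖u_2‖ = 4.3275, so e_2 = (0.5672, 0.8193, 0.0840).
r_{23} = e_2·v_3 = -1.7436.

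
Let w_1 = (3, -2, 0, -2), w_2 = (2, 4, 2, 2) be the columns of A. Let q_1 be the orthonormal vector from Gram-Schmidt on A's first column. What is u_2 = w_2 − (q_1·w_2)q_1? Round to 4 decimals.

w_1 = (3, -2, 0, -2); ‖w_1‖ = 4.1231, so q_1 = (0.7276, -0.4851, 0.0000, -0.4851).
q_1·w_2 = 0.7276·2 + (-0.4851)·4 + 0.0000·2 + (-0.4851)·2 = -1.4552.
u_2 = w_2 + 1.4552·q_1 = (3.0588, 3.2941, 2.0000, 1.2941).

u_2 = (3.0588, 3.2941, 2.0000, 1.2941)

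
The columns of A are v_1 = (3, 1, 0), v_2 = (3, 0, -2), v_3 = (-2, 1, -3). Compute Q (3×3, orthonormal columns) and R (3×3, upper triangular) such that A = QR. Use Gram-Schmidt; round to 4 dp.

v_1 = (3, 1, 0); ‖v_1‖ = 3.1623, so q_1 = (0.9487, 0.3162, 0.0000).
q_1·v_2 = 0.9487·3 + 0.3162·0 + 0.0000·(-2) = 2.8460.
u_2 = v_2 − 2.8460·q_1 = (0.3000, -0.9000, -2.0000).
‖u_2‖ = 2.2136, so q_2 = (0.1355, -0.4066, -0.9035).
q_1·v_3 = 0.9487·(-2) + 0.3162·1 + 0.0000·(-3) = -1.5811; q_2·v_3 = 0.1355·(-2) + (-0.4066)·1 + (-0.9035)·(-3) = 2.0329.
u_3 = v_3 + 1.5811·q_1 − 2.0329·q_2 = (-0.7755, 2.3265, -1.1633).
‖u_3‖ = 2.7143, so q_3 = (-0.2857, 0.8571, -0.4286).

Q = [[0.9487, 0.1355, -0.2857], [0.3162, -0.4066, 0.8571], [0.0000, -0.9035, -0.4286]], R = [[3.1623, 2.8460, -1.5811], [0.0000, 2.2136, 2.0329], [0.0000, 0.0000, 2.7143]]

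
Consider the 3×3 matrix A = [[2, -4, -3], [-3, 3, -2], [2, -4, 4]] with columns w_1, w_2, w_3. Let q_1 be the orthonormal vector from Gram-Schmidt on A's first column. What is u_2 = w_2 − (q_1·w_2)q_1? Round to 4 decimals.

u_2 = (-1.0588, -1.4118, -1.0588)

q_1 = w_1/‖w_1‖ = (2, -3, 2)/4.1231 = (0.4851, -0.7276, 0.4851).
r_{12} = q_1·w_2 = -6.0634.
u_2 = w_2 + 6.0634·q_1 = (-1.0588, -1.4118, -1.0588).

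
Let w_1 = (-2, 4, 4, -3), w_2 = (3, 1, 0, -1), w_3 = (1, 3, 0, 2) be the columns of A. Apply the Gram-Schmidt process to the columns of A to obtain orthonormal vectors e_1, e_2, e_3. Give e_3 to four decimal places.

e_1 = w_1/‖w_1‖ = (-2, 4, 4, -3)/6.7082 = (-0.2981, 0.5963, 0.5963, -0.4472).
r_{12} = e_1·w_2 = 0.1491.
u_2 = w_2 − 0.1491·e_1 = (3.0444, 0.9111, -0.0889, -0.9333).
‖u_2‖ = 3.3133, so e_2 = (0.9189, 0.2750, -0.0268, -0.2817).
r_{13} = e_1·w_3 = 0.5963; r_{23} = e_2·w_3 = 1.1804.
u_3 = w_3 − 0.5963·e_1 − 1.1804·e_2 = (0.0931, 2.3198, -0.3239, 2.5992).
‖u_3‖ = 3.5001, so e_3 = (0.0266, 0.6628, -0.0925, 0.7426).

e_3 = (0.0266, 0.6628, -0.0925, 0.7426)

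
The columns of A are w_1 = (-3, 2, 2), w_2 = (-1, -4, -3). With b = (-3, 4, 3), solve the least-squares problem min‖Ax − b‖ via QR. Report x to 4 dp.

x = (1.1090, -0.3769)

w_1 = (-3, 2, 2); ‖w_1‖ = 4.1231, so q_1 = (-0.7276, 0.4851, 0.4851).
q_1·w_2 = (-0.7276)·(-1) + 0.4851·(-4) + 0.4851·(-3) = -2.6679.
u_2 = w_2 + 2.6679·q_1 = (-2.9412, -2.7059, -1.7059).
‖u_2‖ = 4.3454, so q_2 = (-0.6769, -0.6227, -0.3926).
Qᵀb = (5.5783, -1.6380).
Back-substitute: x_2 = -1.6380/4.3454 = -0.3769.
x_1 = (5.5783 + 2.6679·(-0.3769))/4.1231 = 1.1090.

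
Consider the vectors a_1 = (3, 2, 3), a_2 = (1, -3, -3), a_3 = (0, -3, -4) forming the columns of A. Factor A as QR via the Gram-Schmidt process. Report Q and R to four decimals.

Q = [[0.6396, 0.7470, 0.1812], [0.4264, -0.5410, 0.7249], [0.6396, -0.3864, -0.6645]], R = [[4.6904, -2.5584, -3.8376], [0.0000, 3.5291, 3.1685], [0.0000, 0.0000, 0.4833]]

a_1 = (3, 2, 3); ‖a_1‖ = 4.6904, so e_1 = (0.6396, 0.4264, 0.6396).
e_1·a_2 = 0.6396·1 + 0.4264·(-3) + 0.6396·(-3) = -2.5584.
u_2 = a_2 + 2.5584·e_1 = (2.6364, -1.9091, -1.3636).
‖u_2‖ = 3.5291, so e_2 = (0.7470, -0.5410, -0.3864).
e_1·a_3 = 0.6396·0 + 0.4264·(-3) + 0.6396·(-4) = -3.8376; e_2·a_3 = 0.7470·0 + (-0.5410)·(-3) + (-0.3864)·(-4) = 3.1685.
u_3 = a_3 + 3.8376·e_1 − 3.1685·e_2 = (0.0876, 0.3504, -0.3212).
‖u_3‖ = 0.4833, so e_3 = (0.1812, 0.7249, -0.6645).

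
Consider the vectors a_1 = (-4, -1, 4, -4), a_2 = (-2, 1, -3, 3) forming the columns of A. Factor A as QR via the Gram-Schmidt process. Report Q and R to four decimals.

Q = [[-0.5714, -0.8192], [-0.1429, 0.1579], [0.5714, -0.3899], [-0.5714, 0.3899]], R = [[7.0000, -2.4286], [0.0000, 4.1355]]

a_1 = (-4, -1, 4, -4); ‖a_1‖ = 7.0000, so q_1 = (-0.5714, -0.1429, 0.5714, -0.5714).
q_1·a_2 = (-0.5714)·(-2) + (-0.1429)·1 + 0.5714·(-3) + (-0.5714)·3 = -2.4286.
u_2 = a_2 + 2.4286·q_1 = (-3.3878, 0.6531, -1.6122, 1.6122).
‖u_2‖ = 4.1355, so q_2 = (-0.8192, 0.1579, -0.3899, 0.3899).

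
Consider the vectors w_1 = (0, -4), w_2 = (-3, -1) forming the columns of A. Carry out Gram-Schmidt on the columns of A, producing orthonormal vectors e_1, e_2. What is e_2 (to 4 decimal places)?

w_1 = (0, -4); ‖w_1‖ = 4.0000, so e_1 = (0.0000, -1.0000).
e_1·w_2 = 0.0000·(-3) + (-1.0000)·(-1) = 1.0000.
u_2 = w_2 − 1.0000·e_1 = (-3.0000, 0.0000).
‖u_2‖ = 3.0000, so e_2 = (-1.0000, 0.0000).

e_2 = (-1.0000, 0.0000)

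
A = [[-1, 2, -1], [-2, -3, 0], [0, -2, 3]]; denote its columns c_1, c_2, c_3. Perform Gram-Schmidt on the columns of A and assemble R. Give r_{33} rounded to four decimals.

e_1 = c_1/‖c_1‖ = (-1, -2, 0)/2.2361 = (-0.4472, -0.8944, 0.0000).
r_{12} = e_1·c_2 = 1.7889.
u_2 = c_2 − 1.7889·e_1 = (2.8000, -1.4000, -2.0000).
‖u_2‖ = 3.7148, so e_2 = (0.7537, -0.3769, -0.5384).
r_{13} = e_1·c_3 = 0.4472; r_{23} = e_2·c_3 = -2.3689.
u_3 = c_3 − 0.4472·e_1 + 2.3689·e_2 = (0.9855, -0.4928, 1.7246).
r_{33} = ‖u_3‖ = 2.0466.

r_{33} = 2.0466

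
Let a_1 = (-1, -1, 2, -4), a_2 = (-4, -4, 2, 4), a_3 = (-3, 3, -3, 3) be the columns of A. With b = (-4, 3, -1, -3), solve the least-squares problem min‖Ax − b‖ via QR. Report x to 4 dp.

a_1 = (-1, -1, 2, -4); ‖a_1‖ = 4.6904, so q_1 = (-0.2132, -0.2132, 0.4264, -0.8528).
q_1·a_2 = (-0.2132)·(-4) + (-0.2132)·(-4) + 0.4264·2 + (-0.8528)·4 = -0.8528.
u_2 = a_2 + 0.8528·q_1 = (-4.1818, -4.1818, 2.3636, 3.2727).
‖u_2‖ = 7.1605, so q_2 = (-0.5840, -0.5840, 0.3301, 0.4571).
q_1·a_3 = (-0.2132)·(-3) + (-0.2132)·3 + 0.4264·(-3) + (-0.8528)·3 = -3.8376; q_2·a_3 = (-0.5840)·(-3) + (-0.5840)·3 + 0.3301·(-3) + 0.4571·3 = 0.3809.
u_3 = a_3 + 3.8376·q_1 − 0.3809·q_2 = (-3.5957, 2.4043, -1.4894, -0.4468).
‖u_3‖ = 4.5965, so q_3 = (-0.7823, 0.5231, -0.3240, -0.0972).
Qᵀb = (2.3452, -1.1172, 5.3140).
Back-substitute: x_3 = 5.3140/4.5965 = 1.1561.
x_2 = (-1.1172 − 0.3809·1.1561)/7.1605 = -0.2175.
x_1 = (2.3452 + 0.8528·(-0.2175) + 3.8376·1.1561)/4.6904 = 1.4063.

x = (1.4063, -0.2175, 1.1561)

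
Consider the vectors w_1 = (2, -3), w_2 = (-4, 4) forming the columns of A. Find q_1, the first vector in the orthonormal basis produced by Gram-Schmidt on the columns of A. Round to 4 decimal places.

w_1 = (2, -3); ‖w_1‖ = 3.6056, so q_1 = (0.5547, -0.8321).

q_1 = (0.5547, -0.8321)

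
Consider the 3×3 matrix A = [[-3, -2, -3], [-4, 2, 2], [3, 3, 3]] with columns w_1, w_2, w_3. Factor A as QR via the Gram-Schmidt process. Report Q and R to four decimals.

Q = [[-0.5145, -0.3505, -0.7826], [-0.6860, 0.7158, 0.1304], [0.5145, 0.6040, -0.6087]], R = [[5.8310, 1.2005, 1.7150], [0.0000, 3.9445, 4.2949], [0.0000, 0.0000, 0.7826]]

w_1 = (-3, -4, 3); ‖w_1‖ = 5.8310, so e_1 = (-0.5145, -0.6860, 0.5145).
e_1·w_2 = (-0.5145)·(-2) + (-0.6860)·2 + 0.5145·3 = 1.2005.
u_2 = w_2 − 1.2005·e_1 = (-1.3824, 2.8235, 2.3824).
‖u_2‖ = 3.9445, so e_2 = (-0.3505, 0.7158, 0.6040).
e_1·w_3 = (-0.5145)·(-3) + (-0.6860)·2 + 0.5145·3 = 1.7150; e_2·w_3 = (-0.3505)·(-3) + 0.7158·2 + 0.6040·3 = 4.2949.
u_3 = w_3 − 1.7150·e_1 − 4.2949·e_2 = (-0.6125, 0.1021, -0.4764).
‖u_3‖ = 0.7826, so e_3 = (-0.7826, 0.1304, -0.6087).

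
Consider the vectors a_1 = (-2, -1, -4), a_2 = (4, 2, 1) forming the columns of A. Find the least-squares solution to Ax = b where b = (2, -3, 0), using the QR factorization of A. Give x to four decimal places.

a_1 = (-2, -1, -4); ‖a_1‖ = 4.5826, so q_1 = (-0.4364, -0.2182, -0.8729).
q_1·a_2 = (-0.4364)·4 + (-0.2182)·2 + (-0.8729)·1 = -3.0551.
u_2 = a_2 + 3.0551·q_1 = (2.6667, 1.3333, -1.6667).
‖u_2‖ = 3.4157, so q_2 = (0.7807, 0.3904, -0.4880).
Qᵀb = (-0.2182, 0.3904).
Back-substitute: x_2 = 0.3904/3.4157 = 0.1143.
x_1 = (-0.2182 + 3.0551·0.1143)/4.5826 = 0.0286.

x = (0.0286, 0.1143)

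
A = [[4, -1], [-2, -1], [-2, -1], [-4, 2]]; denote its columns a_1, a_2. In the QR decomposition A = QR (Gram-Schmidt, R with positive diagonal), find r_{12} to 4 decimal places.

r_{12} = -1.2649

e_1 = a_1/‖a_1‖ = (4, -2, -2, -4)/6.3246 = (0.6325, -0.3162, -0.3162, -0.6325).
r_{12} = e_1·a_2 = -1.2649.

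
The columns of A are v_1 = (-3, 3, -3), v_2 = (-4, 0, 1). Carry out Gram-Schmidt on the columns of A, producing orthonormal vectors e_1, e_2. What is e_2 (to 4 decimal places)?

e_2 = (-0.8018, -0.2673, 0.5345)

v_1 = (-3, 3, -3); ‖v_1‖ = 5.1962, so e_1 = (-0.5774, 0.5774, -0.5774).
e_1·v_2 = (-0.5774)·(-4) + 0.5774·0 + (-0.5774)·1 = 1.7321.
u_2 = v_2 − 1.7321·e_1 = (-3.0000, -1.0000, 2.0000).
‖u_2‖ = 3.7417, so e_2 = (-0.8018, -0.2673, 0.5345).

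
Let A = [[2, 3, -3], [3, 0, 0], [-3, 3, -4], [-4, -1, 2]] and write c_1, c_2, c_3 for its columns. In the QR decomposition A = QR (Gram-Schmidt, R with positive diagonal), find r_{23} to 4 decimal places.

r_{23} = -5.2681

c_1 = (2, 3, -3, -4); ‖c_1‖ = 6.1644, so e_1 = (0.3244, 0.4867, -0.4867, -0.6489).
e_1·c_2 = 0.3244·3 + 0.4867·0 + (-0.4867)·3 + (-0.6489)·(-1) = 0.1622.
u_2 = c_2 − 0.1622·e_1 = (2.9474, -0.0789, 3.0789, -0.8947).
‖u_2‖ = 4.3559, so e_2 = (0.6766, -0.0181, 0.7068, -0.2054).
r_{23} = e_2·c_3 = -5.2681.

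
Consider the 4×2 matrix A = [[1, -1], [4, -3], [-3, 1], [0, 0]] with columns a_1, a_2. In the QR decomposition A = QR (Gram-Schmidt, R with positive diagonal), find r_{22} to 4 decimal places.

a_1 = (1, 4, -3, 0); ‖a_1‖ = 5.0990, so e_1 = (0.1961, 0.7845, -0.5883, 0.0000).
e_1·a_2 = 0.1961·(-1) + 0.7845·(-3) + (-0.5883)·1 + 0.0000·0 = -3.1379.
u_2 = a_2 + 3.1379·e_1 = (-0.3846, -0.5385, -0.8462, 0.0000).
r_{22} = ‖u_2‖ = 1.0742.

r_{22} = 1.0742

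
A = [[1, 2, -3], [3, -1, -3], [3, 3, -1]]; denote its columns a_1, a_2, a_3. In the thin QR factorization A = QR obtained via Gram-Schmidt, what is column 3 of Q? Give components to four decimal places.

q_3 = (-0.8443, -0.2111, 0.4925)

a_1 = (1, 3, 3); ‖a_1‖ = 4.3589, so q_1 = (0.2294, 0.6882, 0.6882).
q_1·a_2 = 0.2294·2 + 0.6882·(-1) + 0.6882·3 = 1.8353.
u_2 = a_2 − 1.8353·q_1 = (1.5789, -2.2632, 1.7368).
‖u_2‖ = 3.2606, so q_2 = (0.4842, -0.6941, 0.5327).
q_1·a_3 = 0.2294·(-3) + 0.6882·(-3) + 0.6882·(-1) = -3.4412; q_2·a_3 = 0.4842·(-3) + (-0.6941)·(-3) + 0.5327·(-1) = 0.0968.
u_3 = a_3 + 3.4412·q_1 − 0.0968·q_2 = (-2.2574, -0.5644, 1.3168).
‖u_3‖ = 2.6737, so q_3 = (-0.8443, -0.2111, 0.4925).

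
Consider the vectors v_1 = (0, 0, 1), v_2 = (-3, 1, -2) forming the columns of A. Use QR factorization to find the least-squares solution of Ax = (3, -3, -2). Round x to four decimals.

v_1 = (0, 0, 1); ‖v_1‖ = 1.0000, so e_1 = (0.0000, 0.0000, 1.0000).
e_1·v_2 = 0.0000·(-3) + 0.0000·1 + 1.0000·(-2) = -2.0000.
u_2 = v_2 + 2.0000·e_1 = (-3.0000, 1.0000, 0.0000).
‖u_2‖ = 3.1623, so e_2 = (-0.9487, 0.3162, 0.0000).
Qᵀb = (-2.0000, -3.7947).
Back-substitute: x_2 = -3.7947/3.1623 = -1.2000.
x_1 = (-2.0000 + 2.0000·(-1.2000))/1.0000 = -4.4000.

x = (-4.4000, -1.2000)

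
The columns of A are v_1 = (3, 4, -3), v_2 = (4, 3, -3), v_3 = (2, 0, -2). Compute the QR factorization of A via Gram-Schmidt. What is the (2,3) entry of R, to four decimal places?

v_1 = (3, 4, -3); ‖v_1‖ = 5.8310, so e_1 = (0.5145, 0.6860, -0.5145).
e_1·v_2 = 0.5145·4 + 0.6860·3 + (-0.5145)·(-3) = 5.6595.
u_2 = v_2 − 5.6595·e_1 = (1.0882, -0.8824, -0.0882).
‖u_2‖ = 1.4038, so e_2 = (0.7752, -0.6286, -0.0629).
r_{23} = e_2·v_3 = 1.6762.

r_{23} = 1.6762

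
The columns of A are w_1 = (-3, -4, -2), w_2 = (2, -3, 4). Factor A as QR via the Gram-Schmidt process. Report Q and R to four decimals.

w_1 = (-3, -4, -2); ‖w_1‖ = 5.3852, so e_1 = (-0.5571, -0.7428, -0.3714).
e_1·w_2 = (-0.5571)·2 + (-0.7428)·(-3) + (-0.3714)·4 = -0.3714.
u_2 = w_2 + 0.3714·e_1 = (1.7931, -3.2759, 3.8621).
‖u_2‖ = 5.3723, so e_2 = (0.3338, -0.6098, 0.7189).

Q = [[-0.5571, 0.3338], [-0.7428, -0.6098], [-0.3714, 0.7189]], R = [[5.3852, -0.3714], [0.0000, 5.3723]]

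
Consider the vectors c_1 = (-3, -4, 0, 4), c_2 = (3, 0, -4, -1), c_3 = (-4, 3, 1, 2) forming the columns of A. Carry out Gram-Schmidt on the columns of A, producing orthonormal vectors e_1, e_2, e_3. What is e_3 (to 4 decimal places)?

e_1 = c_1/‖c_1‖ = (-3, -4, 0, 4)/6.4031 = (-0.4685, -0.6247, 0.0000, 0.6247).
r_{12} = e_1·c_2 = -2.0303.
u_2 = c_2 + 2.0303·e_1 = (2.0488, -1.2683, -4.0000, 0.2683).
‖u_2‖ = 4.6774, so e_2 = (0.4380, -0.2712, -0.8552, 0.0574).
r_{13} = e_1·c_3 = 1.2494; r_{23} = e_2·c_3 = -3.3060.
u_3 = c_3 − 1.2494·e_1 + 3.3060·e_2 = (-1.9666, 2.8841, -1.8272, 1.4091).
‖u_3‖ = 4.1844, so e_3 = (-0.4700, 0.6892, -0.4367, 0.3368).

e_3 = (-0.4700, 0.6892, -0.4367, 0.3368)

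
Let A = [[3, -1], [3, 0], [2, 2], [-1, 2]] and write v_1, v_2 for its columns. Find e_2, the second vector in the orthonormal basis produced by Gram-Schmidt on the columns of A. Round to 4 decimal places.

e_1 = v_1/‖v_1‖ = (3, 3, 2, -1)/4.7958 = (0.6255, 0.6255, 0.4170, -0.2085).
r_{12} = e_1·v_2 = -0.2085.
u_2 = v_2 + 0.2085·e_1 = (-0.8696, 0.1304, 2.0870, 1.9565).
‖u_2‖ = 2.9927, so e_2 = (-0.2906, 0.0436, 0.6973, 0.6538).

e_2 = (-0.2906, 0.0436, 0.6973, 0.6538)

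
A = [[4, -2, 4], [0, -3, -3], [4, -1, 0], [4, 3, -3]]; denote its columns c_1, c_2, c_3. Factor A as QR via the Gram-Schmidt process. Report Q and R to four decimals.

c_1 = (4, 0, 4, 4); ‖c_1‖ = 6.9282, so e_1 = (0.5774, 0.0000, 0.5774, 0.5774).
e_1·c_2 = 0.5774·(-2) + 0.0000·(-3) + 0.5774·(-1) + 0.5774·3 = 0.0000.
u_2 = c_2 + 0.0000·e_1 = (-2.0000, -3.0000, -1.0000, 3.0000).
‖u_2‖ = 4.7958, so e_2 = (-0.4170, -0.6255, -0.2085, 0.6255).
e_1·c_3 = 0.5774·4 + 0.0000·(-3) + 0.5774·0 + 0.5774·(-3) = 0.5774; e_2·c_3 = (-0.4170)·4 + (-0.6255)·(-3) + (-0.2085)·0 + 0.6255·(-3) = -1.6681.
u_3 = c_3 − 0.5774·e_1 + 1.6681·e_2 = (2.9710, -4.0435, -0.6812, -2.2899).
‖u_3‖ = 5.5573, so e_3 = (0.5346, -0.7276, -0.1226, -0.4120).

Q = [[0.5774, -0.4170, 0.5346], [0.0000, -0.6255, -0.7276], [0.5774, -0.2085, -0.1226], [0.5774, 0.6255, -0.4120]], R = [[6.9282, 0.0000, 0.5774], [0.0000, 4.7958, -1.6681], [0.0000, 0.0000, 5.5573]]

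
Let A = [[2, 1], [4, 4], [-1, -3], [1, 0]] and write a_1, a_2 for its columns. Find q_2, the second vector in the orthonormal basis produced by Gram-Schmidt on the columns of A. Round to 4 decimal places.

q_1 = a_1/‖a_1‖ = (2, 4, -1, 1)/4.6904 = (0.4264, 0.8528, -0.2132, 0.2132).
r_{12} = q_1·a_2 = 4.4772.
u_2 = a_2 − 4.4772·q_1 = (-0.9091, 0.1818, -2.0455, -0.9545).
‖u_2‖ = 2.4402, so q_2 = (-0.3725, 0.0745, -0.8382, -0.3912).

q_2 = (-0.3725, 0.0745, -0.8382, -0.3912)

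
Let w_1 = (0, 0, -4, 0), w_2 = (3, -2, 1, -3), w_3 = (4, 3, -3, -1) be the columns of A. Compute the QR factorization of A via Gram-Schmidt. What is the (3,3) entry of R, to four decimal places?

w_1 = (0, 0, -4, 0); ‖w_1‖ = 4.0000, so q_1 = (0.0000, 0.0000, -1.0000, 0.0000).
q_1·w_2 = 0.0000·3 + 0.0000·(-2) + (-1.0000)·1 + 0.0000·(-3) = -1.0000.
u_2 = w_2 + 1.0000·q_1 = (3.0000, -2.0000, 0.0000, -3.0000).
‖u_2‖ = 4.6904, so q_2 = (0.6396, -0.4264, 0.0000, -0.6396).
q_1·w_3 = 0.0000·4 + 0.0000·3 + (-1.0000)·(-3) + 0.0000·(-1) = 3.0000; q_2·w_3 = 0.6396·4 + (-0.4264)·3 + 0.0000·(-3) + (-0.6396)·(-1) = 1.9188.
u_3 = w_3 − 3.0000·q_1 − 1.9188·q_2 = (2.7727, 3.8182, 0.0000, 0.2273).
r_{33} = ‖u_3‖ = 4.7242.

r_{33} = 4.7242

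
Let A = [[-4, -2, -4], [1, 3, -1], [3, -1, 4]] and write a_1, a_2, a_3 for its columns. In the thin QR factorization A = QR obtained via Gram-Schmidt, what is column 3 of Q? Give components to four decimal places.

a_1 = (-4, 1, 3); ‖a_1‖ = 5.0990, so q_1 = (-0.7845, 0.1961, 0.5883).
q_1·a_2 = (-0.7845)·(-2) + 0.1961·3 + 0.5883·(-1) = 1.5689.
u_2 = a_2 − 1.5689·q_1 = (-0.7692, 2.6923, -1.9231).
‖u_2‖ = 3.3968, so q_2 = (-0.2265, 0.7926, -0.5661).
q_1·a_3 = (-0.7845)·(-4) + 0.1961·(-1) + 0.5883·4 = 5.2951; q_2·a_3 = (-0.2265)·(-4) + 0.7926·(-1) + (-0.5661)·4 = -2.1513.
u_3 = a_3 − 5.2951·q_1 + 2.1513·q_2 = (-0.3333, -0.3333, -0.3333).
‖u_3‖ = 0.5774, so q_3 = (-0.5774, -0.5774, -0.5774).

q_3 = (-0.5774, -0.5774, -0.5774)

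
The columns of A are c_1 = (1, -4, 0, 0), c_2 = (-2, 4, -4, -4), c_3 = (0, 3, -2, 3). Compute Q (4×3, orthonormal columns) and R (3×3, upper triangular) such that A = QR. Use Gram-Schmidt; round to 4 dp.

c_1 = (1, -4, 0, 0); ‖c_1‖ = 4.1231, so e_1 = (0.2425, -0.9701, 0.0000, 0.0000).
e_1·c_2 = 0.2425·(-2) + (-0.9701)·4 + 0.0000·(-4) + 0.0000·(-4) = -4.3656.
u_2 = c_2 + 4.3656·e_1 = (-0.9412, -0.2353, -4.0000, -4.0000).
‖u_2‖ = 5.7394, so e_2 = (-0.1640, -0.0410, -0.6969, -0.6969).
e_1·c_3 = 0.2425·0 + (-0.9701)·3 + 0.0000·(-2) + 0.0000·3 = -2.9104; e_2·c_3 = (-0.1640)·0 + (-0.0410)·3 + (-0.6969)·(-2) + (-0.6969)·3 = -0.8199.
u_3 = c_3 + 2.9104·e_1 + 0.8199·e_2 = (0.5714, 0.1429, -2.5714, 2.4286).
‖u_3‖ = 3.5857, so e_3 = (0.1594, 0.0398, -0.7171, 0.6773).

Q = [[0.2425, -0.1640, 0.1594], [-0.9701, -0.0410, 0.0398], [0.0000, -0.6969, -0.7171], [0.0000, -0.6969, 0.6773]], R = [[4.1231, -4.3656, -2.9104], [0.0000, 5.7394, -0.8199], [0.0000, 0.0000, 3.5857]]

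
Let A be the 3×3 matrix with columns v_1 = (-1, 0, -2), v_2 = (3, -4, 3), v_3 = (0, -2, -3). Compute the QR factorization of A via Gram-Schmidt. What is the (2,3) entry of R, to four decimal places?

e_1 = v_1/‖v_1‖ = (-1, 0, -2)/2.2361 = (-0.4472, 0.0000, -0.8944).
r_{12} = e_1·v_2 = -4.0249.
u_2 = v_2 + 4.0249·e_1 = (1.2000, -4.0000, -0.6000).
‖u_2‖ = 4.2190, so e_2 = (0.2844, -0.9481, -0.1422).
r_{23} = e_2·v_3 = 2.3228.

r_{23} = 2.3228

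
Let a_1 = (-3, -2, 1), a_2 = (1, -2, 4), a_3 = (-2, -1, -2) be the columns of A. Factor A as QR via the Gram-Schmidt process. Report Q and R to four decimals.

Q = [[-0.8018, 0.4726, 0.3658], [-0.5345, -0.2933, -0.7926], [0.2673, 0.8311, -0.4878]], R = [[3.7417, 1.3363, 1.6036], [0.0000, 4.3834, -2.3139], [0.0000, 0.0000, 1.0365]]

a_1 = (-3, -2, 1); ‖a_1‖ = 3.7417, so e_1 = (-0.8018, -0.5345, 0.2673).
e_1·a_2 = (-0.8018)·1 + (-0.5345)·(-2) + 0.2673·4 = 1.3363.
u_2 = a_2 − 1.3363·e_1 = (2.0714, -1.2857, 3.6429).
‖u_2‖ = 4.3834, so e_2 = (0.4726, -0.2933, 0.8311).
e_1·a_3 = (-0.8018)·(-2) + (-0.5345)·(-1) + 0.2673·(-2) = 1.6036; e_2·a_3 = 0.4726·(-2) + (-0.2933)·(-1) + 0.8311·(-2) = -2.3139.
u_3 = a_3 − 1.6036·e_1 + 2.3139·e_2 = (0.3792, -0.8216, -0.5056).
‖u_3‖ = 1.0365, so e_3 = (0.3658, -0.7926, -0.4878).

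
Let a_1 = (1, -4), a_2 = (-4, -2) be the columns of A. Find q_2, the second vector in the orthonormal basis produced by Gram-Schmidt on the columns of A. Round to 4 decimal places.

a_1 = (1, -4); ‖a_1‖ = 4.1231, so q_1 = (0.2425, -0.9701).
q_1·a_2 = 0.2425·(-4) + (-0.9701)·(-2) = 0.9701.
u_2 = a_2 − 0.9701·q_1 = (-4.2353, -1.0588).
‖u_2‖ = 4.3656, so q_2 = (-0.9701, -0.2425).

q_2 = (-0.9701, -0.2425)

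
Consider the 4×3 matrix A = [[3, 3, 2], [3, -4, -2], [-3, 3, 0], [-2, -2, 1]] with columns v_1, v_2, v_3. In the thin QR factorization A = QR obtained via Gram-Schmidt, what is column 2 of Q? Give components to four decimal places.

q_2 = (0.6296, -0.5381, 0.3713, -0.4197)

v_1 = (3, 3, -3, -2); ‖v_1‖ = 5.5678, so q_1 = (0.5388, 0.5388, -0.5388, -0.3592).
q_1·v_2 = 0.5388·3 + 0.5388·(-4) + (-0.5388)·3 + (-0.3592)·(-2) = -1.4368.
u_2 = v_2 + 1.4368·q_1 = (3.7742, -3.2258, 2.2258, -2.5161).
‖u_2‖ = 5.9946, so q_2 = (0.6296, -0.5381, 0.3713, -0.4197).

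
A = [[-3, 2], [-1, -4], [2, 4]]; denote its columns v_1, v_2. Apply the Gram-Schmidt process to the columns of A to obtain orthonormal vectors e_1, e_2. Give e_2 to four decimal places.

e_2 = (0.5683, -0.6177, 0.5436)

e_1 = v_1/‖v_1‖ = (-3, -1, 2)/3.7417 = (-0.8018, -0.2673, 0.5345).
r_{12} = e_1·v_2 = 1.6036.
u_2 = v_2 − 1.6036·e_1 = (3.2857, -3.5714, 3.1429).
‖u_2‖ = 5.7817, so e_2 = (0.5683, -0.6177, 0.5436).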